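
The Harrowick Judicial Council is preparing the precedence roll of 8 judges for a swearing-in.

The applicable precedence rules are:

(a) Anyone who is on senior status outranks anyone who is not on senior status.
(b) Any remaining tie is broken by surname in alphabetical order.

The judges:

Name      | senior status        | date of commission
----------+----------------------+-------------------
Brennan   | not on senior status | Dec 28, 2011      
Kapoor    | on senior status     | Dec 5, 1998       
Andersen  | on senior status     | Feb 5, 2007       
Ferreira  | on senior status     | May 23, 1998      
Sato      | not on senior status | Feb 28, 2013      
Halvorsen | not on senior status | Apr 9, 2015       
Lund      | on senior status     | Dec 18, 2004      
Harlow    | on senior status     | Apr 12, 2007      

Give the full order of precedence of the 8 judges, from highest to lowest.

By the first rule: Andersen, Ferreira, Harlow, Kapoor and Lund (each on senior status); then Brennan, Halvorsen and Sato (each not on senior status).
Among Andersen, Ferreira, Harlow, Kapoor and Lund, alphabetically by surname: Andersen before Ferreira before Harlow before Kapoor before Lund.
Among Brennan, Halvorsen and Sato, alphabetically by surname: Brennan before Halvorsen before Sato.
Full order: Andersen, Ferreira, Harlow, Kapoor, Lund, Brennan, Halvorsen, Sato.

Andersen, Ferreira, Harlow, Kapoor, Lund, Brennan, Halvorsen, Sato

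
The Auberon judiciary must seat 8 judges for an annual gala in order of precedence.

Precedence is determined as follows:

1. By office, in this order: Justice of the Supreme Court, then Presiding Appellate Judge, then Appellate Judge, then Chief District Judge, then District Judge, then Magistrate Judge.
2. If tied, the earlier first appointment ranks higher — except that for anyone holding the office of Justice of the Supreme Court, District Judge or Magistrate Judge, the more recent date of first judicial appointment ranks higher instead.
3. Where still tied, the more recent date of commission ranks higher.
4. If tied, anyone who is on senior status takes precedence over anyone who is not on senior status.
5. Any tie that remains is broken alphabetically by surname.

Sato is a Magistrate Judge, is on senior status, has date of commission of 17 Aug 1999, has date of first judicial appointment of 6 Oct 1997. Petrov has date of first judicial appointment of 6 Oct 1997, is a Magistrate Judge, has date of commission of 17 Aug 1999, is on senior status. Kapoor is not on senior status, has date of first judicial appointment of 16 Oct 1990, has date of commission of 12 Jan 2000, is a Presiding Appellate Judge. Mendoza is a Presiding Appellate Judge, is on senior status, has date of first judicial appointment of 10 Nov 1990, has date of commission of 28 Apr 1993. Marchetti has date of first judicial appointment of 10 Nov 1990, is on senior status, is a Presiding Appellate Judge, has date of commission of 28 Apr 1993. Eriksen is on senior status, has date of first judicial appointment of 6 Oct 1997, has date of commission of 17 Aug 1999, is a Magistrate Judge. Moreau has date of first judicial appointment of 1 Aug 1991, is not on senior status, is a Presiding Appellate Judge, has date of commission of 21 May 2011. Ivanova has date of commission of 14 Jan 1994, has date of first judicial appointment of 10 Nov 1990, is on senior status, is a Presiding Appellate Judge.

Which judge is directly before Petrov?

By office: Kapoor, Ivanova, Marchetti, Mendoza and Moreau (Presiding Appellate Judge); then Eriksen, Petrov and Sato (Magistrate Judge).
Among Kapoor, Ivanova, Marchetti, Mendoza and Moreau, by date of first judicial appointment (earlier first): Kapoor (16 Oct 1990) before Ivanova, Marchetti and Mendoza (10 Nov 1990) before Moreau (1 Aug 1991).
Among Ivanova, Marchetti and Mendoza, by date of commission (later first): Ivanova (14 Jan 1994) before Marchetti and Mendoza (28 Apr 1993).
Marchetti and Mendoza are each on senior status, so the next rule applies.
Among Marchetti and Mendoza, alphabetically by surname: Marchetti before Mendoza.
Eriksen, Petrov and Sato all have date of first judicial appointment 6 Oct 1997, so the next rule applies.
Eriksen, Petrov and Sato all have date of commission 17 Aug 1999, so the next rule applies.
Eriksen, Petrov and Sato are each on senior status, so the next rule applies.
Among Eriksen, Petrov and Sato, alphabetically by surname: Eriksen before Petrov before Sato.
Order: Kapoor, Ivanova, Marchetti, Mendoza, Moreau, Eriksen, Petrov, Sato.

Eriksen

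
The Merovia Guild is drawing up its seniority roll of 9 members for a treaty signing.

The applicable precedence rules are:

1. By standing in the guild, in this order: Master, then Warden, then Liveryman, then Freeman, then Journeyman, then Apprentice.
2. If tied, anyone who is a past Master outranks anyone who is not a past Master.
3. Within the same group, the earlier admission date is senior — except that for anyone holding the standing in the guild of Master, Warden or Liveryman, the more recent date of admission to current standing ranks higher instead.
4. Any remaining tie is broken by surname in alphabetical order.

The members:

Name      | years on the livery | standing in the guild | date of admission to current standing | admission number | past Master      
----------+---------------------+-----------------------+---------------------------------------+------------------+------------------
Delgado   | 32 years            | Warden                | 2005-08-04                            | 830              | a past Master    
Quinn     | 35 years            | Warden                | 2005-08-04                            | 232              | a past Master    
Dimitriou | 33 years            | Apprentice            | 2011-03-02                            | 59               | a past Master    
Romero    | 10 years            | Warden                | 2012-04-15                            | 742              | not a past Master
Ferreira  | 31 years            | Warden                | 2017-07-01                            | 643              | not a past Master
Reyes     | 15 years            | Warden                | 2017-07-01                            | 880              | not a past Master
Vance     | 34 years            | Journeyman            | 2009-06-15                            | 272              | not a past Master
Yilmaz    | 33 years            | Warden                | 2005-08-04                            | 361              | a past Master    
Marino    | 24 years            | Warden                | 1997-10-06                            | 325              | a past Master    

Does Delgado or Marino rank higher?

Delgado

By standing in the guild: Delgado, Quinn, Yilmaz, Marino, Ferreira, Reyes and Romero (Warden); then Vance (Journeyman); then Dimitriou (Apprentice).
Among Delgado, Quinn, Yilmaz, Marino, Ferreira, Reyes and Romero, a past Master before not a past Master: Delgado, Quinn, Yilmaz and Marino (a past Master) before Ferreira, Reyes and Romero (not a past Master).
Among Delgado, Quinn, Yilmaz and Marino, by date of admission to current standing (later first) (reversed rule for this group): Delgado, Quinn and Yilmaz (2005-08-04) before Marino (1997-10-06).
Among Delgado, Quinn and Yilmaz, alphabetically by surname: Delgado before Quinn before Yilmaz.
Among Ferreira, Reyes and Romero, by date of admission to current standing (later first) (reversed rule for this group): Ferreira and Reyes (2017-07-01) before Romero (2012-04-15).
Among Ferreira and Reyes, alphabetically by surname: Ferreira before Reyes.
So Delgado takes precedence.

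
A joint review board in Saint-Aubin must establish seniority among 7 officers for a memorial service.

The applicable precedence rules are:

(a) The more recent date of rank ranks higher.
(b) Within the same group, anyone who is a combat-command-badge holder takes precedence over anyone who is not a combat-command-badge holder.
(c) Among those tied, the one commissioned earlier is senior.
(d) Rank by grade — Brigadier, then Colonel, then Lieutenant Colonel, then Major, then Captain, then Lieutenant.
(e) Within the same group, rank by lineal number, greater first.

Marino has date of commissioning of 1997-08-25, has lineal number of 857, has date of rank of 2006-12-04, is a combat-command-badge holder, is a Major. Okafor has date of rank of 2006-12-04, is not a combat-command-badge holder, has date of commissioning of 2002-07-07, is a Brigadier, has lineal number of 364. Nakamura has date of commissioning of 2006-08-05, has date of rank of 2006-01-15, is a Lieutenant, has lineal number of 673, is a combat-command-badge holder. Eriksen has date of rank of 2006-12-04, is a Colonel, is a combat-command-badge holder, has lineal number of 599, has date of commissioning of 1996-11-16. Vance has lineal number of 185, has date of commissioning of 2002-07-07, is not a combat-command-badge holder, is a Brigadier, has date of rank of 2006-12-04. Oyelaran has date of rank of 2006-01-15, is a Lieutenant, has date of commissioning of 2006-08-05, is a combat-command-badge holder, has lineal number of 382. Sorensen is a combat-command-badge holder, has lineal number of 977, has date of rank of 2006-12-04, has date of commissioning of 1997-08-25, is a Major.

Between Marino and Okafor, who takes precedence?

By date of rank (later first): Eriksen, Sorensen, Marino, Okafor and Vance (each 2006-12-04); then Nakamura and Oyelaran (both 2006-01-15).
Among Eriksen, Sorensen, Marino, Okafor and Vance, a combat-command-badge holder before not a combat-command-badge holder: Eriksen, Sorensen and Marino (a combat-command-badge holder) before Okafor and Vance (not a combat-command-badge holder).
Among Eriksen, Sorensen and Marino, by date of commissioning (earlier first): Eriksen (1996-11-16) before Sorensen and Marino (1997-08-25).
Sorensen and Marino are each Major, so the next rule applies.
Among Sorensen and Marino, by lineal number (higher first): Sorensen (977) before Marino (857).
Okafor and Vance both have date of commissioning 2002-07-07, so the next rule applies.
Okafor and Vance are each Brigadier, so the next rule applies.
Among Okafor and Vance, by lineal number (higher first): Okafor (364) before Vance (185).
Nakamura and Oyelaran are each a combat-command-badge holder, so the next rule applies.
Nakamura and Oyelaran both have date of commissioning 2006-08-05, so the next rule applies.
Nakamura and Oyelaran are each Lieutenant, so the next rule applies.
Among Nakamura and Oyelaran, by lineal number (higher first): Nakamura (673) before Oyelaran (382).
So Marino takes precedence.

Marino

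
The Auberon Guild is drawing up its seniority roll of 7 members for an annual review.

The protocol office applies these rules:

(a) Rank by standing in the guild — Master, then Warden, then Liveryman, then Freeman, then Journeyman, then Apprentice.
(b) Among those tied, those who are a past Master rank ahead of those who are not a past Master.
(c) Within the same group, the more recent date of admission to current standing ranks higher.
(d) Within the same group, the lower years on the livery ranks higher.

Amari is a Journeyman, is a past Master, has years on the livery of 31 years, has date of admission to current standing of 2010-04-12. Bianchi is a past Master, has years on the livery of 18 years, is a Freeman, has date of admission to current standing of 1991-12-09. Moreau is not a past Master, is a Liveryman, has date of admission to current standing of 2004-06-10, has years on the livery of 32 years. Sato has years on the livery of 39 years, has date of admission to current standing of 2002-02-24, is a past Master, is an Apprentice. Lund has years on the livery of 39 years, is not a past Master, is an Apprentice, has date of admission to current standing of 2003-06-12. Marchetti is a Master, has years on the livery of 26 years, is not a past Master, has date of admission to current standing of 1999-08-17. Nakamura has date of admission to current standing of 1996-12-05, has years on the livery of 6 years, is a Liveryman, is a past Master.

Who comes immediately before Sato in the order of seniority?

By standing in the guild: Marchetti (Master); then Nakamura and Moreau (Liveryman); then Bianchi (Freeman); then Amari (Journeyman); then Sato and Lund (Apprentice).
Among Nakamura and Moreau, a past Master before not a past Master: Nakamura (a past Master) before Moreau (not a past Master).
Among Sato and Lund, a past Master before not a past Master: Sato (a past Master) before Lund (not a past Master).
Order: Marchetti, Nakamura, Moreau, Bianchi, Amari, Sato, Lund.

Amari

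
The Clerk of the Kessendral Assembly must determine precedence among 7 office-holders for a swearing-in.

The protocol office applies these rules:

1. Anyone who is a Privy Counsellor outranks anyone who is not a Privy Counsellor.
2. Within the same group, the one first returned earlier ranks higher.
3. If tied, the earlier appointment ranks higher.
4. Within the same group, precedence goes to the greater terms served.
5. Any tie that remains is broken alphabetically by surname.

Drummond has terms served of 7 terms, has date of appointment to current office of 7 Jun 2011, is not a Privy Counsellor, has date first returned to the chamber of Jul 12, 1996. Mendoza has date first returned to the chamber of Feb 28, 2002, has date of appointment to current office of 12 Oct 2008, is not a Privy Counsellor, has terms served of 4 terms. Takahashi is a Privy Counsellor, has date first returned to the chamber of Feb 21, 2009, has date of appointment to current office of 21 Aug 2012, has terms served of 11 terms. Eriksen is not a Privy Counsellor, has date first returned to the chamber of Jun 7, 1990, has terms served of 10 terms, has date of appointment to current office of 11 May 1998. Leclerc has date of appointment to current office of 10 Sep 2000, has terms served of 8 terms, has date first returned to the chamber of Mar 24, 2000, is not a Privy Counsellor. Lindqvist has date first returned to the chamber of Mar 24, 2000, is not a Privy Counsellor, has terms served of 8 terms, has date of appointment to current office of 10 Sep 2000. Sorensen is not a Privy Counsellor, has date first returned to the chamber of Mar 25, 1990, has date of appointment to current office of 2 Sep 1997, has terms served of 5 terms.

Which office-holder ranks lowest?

By the first rule: Takahashi (a Privy Counsellor); then Sorensen, Eriksen, Drummond, Leclerc, Lindqvist and Mendoza (each not a Privy Counsellor).
Among Sorensen, Eriksen, Drummond, Leclerc, Lindqvist and Mendoza, by date first returned to the chamber (earlier first): Sorensen (Mar 25, 1990) before Eriksen (Jun 7, 1990) before Drummond (Jul 12, 1996) before Leclerc and Lindqvist (Mar 24, 2000) before Mendoza (Feb 28, 2002).
Leclerc and Lindqvist both have date of appointment to current office 10 Sep 2000, so the next rule applies.
Leclerc and Lindqvist both have terms served 8 terms, so the next rule applies.
Among Leclerc and Lindqvist, alphabetically by surname: Leclerc before Lindqvist.
Order: Takahashi, Sorensen, Eriksen, Drummond, Leclerc, Lindqvist, Mendoza.

Mendoza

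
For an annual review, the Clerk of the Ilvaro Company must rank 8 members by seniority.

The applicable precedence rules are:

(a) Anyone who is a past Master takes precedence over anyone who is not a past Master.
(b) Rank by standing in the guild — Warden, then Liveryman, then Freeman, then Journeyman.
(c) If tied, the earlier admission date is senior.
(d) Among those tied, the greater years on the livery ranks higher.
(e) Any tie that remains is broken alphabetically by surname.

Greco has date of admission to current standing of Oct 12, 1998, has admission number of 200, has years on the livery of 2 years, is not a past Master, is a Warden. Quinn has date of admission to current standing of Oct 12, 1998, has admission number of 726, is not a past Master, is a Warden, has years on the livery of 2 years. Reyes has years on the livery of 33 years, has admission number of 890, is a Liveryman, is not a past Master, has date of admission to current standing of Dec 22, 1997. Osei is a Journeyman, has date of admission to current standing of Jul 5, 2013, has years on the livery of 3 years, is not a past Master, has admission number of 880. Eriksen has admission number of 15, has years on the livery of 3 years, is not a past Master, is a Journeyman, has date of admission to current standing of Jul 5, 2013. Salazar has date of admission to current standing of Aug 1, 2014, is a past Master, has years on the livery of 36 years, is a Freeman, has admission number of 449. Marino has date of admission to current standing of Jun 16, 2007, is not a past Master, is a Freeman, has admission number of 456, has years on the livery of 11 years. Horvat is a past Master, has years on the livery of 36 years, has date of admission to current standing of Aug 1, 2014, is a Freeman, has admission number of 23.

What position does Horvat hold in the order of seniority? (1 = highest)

By the first rule: Horvat and Salazar (both a past Master); then Greco, Quinn, Reyes, Marino, Eriksen and Osei (each not a past Master).
Horvat and Salazar are each Freeman, so the next rule applies.
Horvat and Salazar both have date of admission to current standing Aug 1, 2014, so the next rule applies.
Horvat and Salazar both have years on the livery 36 years, so the next rule applies.
Among Horvat and Salazar, alphabetically by surname: Horvat before Salazar.
Among Greco, Quinn, Reyes, Marino, Eriksen and Osei, by standing in the guild: Greco and Quinn (Warden) before Reyes (Liveryman) before Marino (Freeman) before Eriksen and Osei (Journeyman).
Greco and Quinn both have date of admission to current standing Oct 12, 1998, so the next rule applies.
Greco and Quinn both have years on the livery 2 years, so the next rule applies.
Among Greco and Quinn, alphabetically by surname: Greco before Quinn.
Eriksen and Osei both have date of admission to current standing Jul 5, 2013, so the next rule applies.
Eriksen and Osei both have years on the livery 3 years, so the next rule applies.
Among Eriksen and Osei, alphabetically by surname: Eriksen before Osei.
Order: Horvat, Salazar, Greco, Quinn, Reyes, Marino, Eriksen, Osei. So position 1.

1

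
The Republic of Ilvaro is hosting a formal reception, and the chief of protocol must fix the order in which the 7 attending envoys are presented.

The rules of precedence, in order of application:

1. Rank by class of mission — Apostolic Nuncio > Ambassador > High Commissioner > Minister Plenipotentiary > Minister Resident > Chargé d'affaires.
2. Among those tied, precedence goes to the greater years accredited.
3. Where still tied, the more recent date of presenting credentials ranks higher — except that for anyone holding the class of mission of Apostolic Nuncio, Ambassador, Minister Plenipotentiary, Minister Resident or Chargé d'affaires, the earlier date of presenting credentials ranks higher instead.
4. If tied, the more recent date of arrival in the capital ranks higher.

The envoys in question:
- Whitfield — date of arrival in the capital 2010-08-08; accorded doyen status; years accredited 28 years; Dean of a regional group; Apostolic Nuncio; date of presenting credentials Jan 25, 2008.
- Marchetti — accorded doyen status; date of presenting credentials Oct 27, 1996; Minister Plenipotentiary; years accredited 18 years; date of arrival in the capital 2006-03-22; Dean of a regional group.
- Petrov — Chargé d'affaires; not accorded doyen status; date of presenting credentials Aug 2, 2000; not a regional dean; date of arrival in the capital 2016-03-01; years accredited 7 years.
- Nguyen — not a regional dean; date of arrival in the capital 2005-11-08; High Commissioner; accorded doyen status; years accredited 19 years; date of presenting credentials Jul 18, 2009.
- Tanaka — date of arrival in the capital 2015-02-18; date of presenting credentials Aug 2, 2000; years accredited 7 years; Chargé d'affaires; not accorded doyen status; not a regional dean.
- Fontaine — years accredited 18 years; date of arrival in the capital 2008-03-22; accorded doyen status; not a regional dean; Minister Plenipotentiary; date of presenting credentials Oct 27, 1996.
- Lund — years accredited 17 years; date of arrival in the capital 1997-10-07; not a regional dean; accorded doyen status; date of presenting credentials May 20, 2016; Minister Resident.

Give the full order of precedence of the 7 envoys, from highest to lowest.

Whitfield, Nguyen, Fontaine, Marchetti, Lund, Petrov, Tanaka

By class of mission: Whitfield (Apostolic Nuncio); then Nguyen (High Commissioner); then Fontaine and Marchetti (Minister Plenipotentiary); then Lund (Minister Resident); then Petrov and Tanaka (Chargé d'affaires).
Fontaine and Marchetti both have years accredited 18 years, so the next rule applies.
Fontaine and Marchetti both have date of presenting credentials Oct 27, 1996, so the next rule applies.
Among Fontaine and Marchetti, by date of arrival in the capital (later first): Fontaine (2008-03-22) before Marchetti (2006-03-22).
Petrov and Tanaka both have years accredited 7 years, so the next rule applies.
Petrov and Tanaka both have date of presenting credentials Aug 2, 2000, so the next rule applies.
Among Petrov and Tanaka, by date of arrival in the capital (later first): Petrov (2016-03-01) before Tanaka (2015-02-18).
Full order: Whitfield, Nguyen, Fontaine, Marchetti, Lund, Petrov, Tanaka.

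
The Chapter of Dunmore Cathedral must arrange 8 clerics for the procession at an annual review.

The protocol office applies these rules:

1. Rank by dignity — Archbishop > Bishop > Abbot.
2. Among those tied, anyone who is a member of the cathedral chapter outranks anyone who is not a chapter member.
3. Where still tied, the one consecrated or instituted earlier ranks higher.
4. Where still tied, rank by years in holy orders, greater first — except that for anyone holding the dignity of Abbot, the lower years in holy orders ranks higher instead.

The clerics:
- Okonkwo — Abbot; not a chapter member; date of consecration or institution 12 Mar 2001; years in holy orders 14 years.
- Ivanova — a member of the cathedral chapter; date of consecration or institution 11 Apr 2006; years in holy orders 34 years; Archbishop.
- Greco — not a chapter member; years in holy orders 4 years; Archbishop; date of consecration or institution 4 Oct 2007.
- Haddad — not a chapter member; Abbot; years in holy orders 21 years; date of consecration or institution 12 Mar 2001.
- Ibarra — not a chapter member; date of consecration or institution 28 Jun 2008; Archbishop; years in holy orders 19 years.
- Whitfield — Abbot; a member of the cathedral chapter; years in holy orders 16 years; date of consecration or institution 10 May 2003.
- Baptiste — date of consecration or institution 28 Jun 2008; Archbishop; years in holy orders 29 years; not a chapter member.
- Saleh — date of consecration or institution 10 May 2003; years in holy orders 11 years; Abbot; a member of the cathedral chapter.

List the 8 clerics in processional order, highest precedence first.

Ivanova, Greco, Baptiste, Ibarra, Saleh, Whitfield, Okonkwo, Haddad

By dignity: Ivanova, Greco, Baptiste and Ibarra (Archbishop); then Saleh, Whitfield, Okonkwo and Haddad (Abbot).
Among Ivanova, Greco, Baptiste and Ibarra, a member of the cathedral chapter before not a chapter member: Ivanova (a member of the cathedral chapter) before Greco, Baptiste and Ibarra (not a chapter member).
Among Greco, Baptiste and Ibarra, by date of consecration or institution (earlier first): Greco (4 Oct 2007) before Baptiste and Ibarra (28 Jun 2008).
Among Baptiste and Ibarra, by years in holy orders (higher first): Baptiste (29 years) before Ibarra (19 years).
Among Saleh, Whitfield, Okonkwo and Haddad, a member of the cathedral chapter before not a chapter member: Saleh and Whitfield (a member of the cathedral chapter) before Okonkwo and Haddad (not a chapter member).
Saleh and Whitfield both have date of consecration or institution 10 May 2003, so the next rule applies.
Among Saleh and Whitfield, by years in holy orders (lower first) (reversed rule for this group): Saleh (11 years) before Whitfield (16 years).
Okonkwo and Haddad both have date of consecration or institution 12 Mar 2001, so the next rule applies.
Among Okonkwo and Haddad, by years in holy orders (lower first) (reversed rule for this group): Okonkwo (14 years) before Haddad (21 years).
Full order: Ivanova, Greco, Baptiste, Ibarra, Saleh, Whitfield, Okonkwo, Haddad.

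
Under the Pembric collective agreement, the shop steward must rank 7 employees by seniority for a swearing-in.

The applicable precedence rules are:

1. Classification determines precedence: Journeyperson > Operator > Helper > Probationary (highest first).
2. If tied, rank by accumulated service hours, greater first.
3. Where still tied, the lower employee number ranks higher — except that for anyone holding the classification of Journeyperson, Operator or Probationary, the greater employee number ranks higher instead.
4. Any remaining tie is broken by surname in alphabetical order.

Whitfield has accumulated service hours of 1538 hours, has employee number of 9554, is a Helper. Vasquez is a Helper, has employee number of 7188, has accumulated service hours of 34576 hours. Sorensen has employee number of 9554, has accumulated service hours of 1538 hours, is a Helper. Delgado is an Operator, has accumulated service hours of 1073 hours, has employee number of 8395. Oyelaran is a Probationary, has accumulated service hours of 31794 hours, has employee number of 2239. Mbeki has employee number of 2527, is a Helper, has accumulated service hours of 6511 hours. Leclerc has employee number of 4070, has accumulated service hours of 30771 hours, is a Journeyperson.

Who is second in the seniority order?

Delgado

By classification: Leclerc (Journeyperson); then Delgado (Operator); then Vasquez, Mbeki, Sorensen and Whitfield (Helper); then Oyelaran (Probationary).
Among Vasquez, Mbeki, Sorensen and Whitfield, by accumulated service hours (higher first): Vasquez (34576 hours) before Mbeki (6511 hours) before Sorensen and Whitfield (1538 hours).
Sorensen and Whitfield both have employee number 9554, so the next rule applies.
Among Sorensen and Whitfield, alphabetically by surname: Sorensen before Whitfield.
Order: Leclerc, Delgado, Vasquez, Mbeki, Sorensen, Whitfield, Oyelaran.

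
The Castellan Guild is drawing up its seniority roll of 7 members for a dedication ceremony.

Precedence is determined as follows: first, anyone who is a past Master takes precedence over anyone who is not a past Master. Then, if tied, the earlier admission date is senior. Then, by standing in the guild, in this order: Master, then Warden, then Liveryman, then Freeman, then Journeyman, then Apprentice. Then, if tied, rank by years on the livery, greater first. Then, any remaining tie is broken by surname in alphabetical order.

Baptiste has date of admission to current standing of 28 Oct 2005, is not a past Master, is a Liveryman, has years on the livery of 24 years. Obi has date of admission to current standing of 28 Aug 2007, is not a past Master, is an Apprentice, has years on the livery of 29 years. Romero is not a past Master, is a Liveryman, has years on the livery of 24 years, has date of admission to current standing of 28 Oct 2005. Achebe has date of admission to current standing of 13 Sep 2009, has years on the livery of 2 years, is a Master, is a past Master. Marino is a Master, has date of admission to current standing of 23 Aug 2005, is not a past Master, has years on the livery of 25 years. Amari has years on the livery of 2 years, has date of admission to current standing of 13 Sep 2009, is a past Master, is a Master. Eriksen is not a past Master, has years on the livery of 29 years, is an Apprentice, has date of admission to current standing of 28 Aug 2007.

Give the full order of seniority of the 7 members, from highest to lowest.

By the first rule: Achebe and Amari (both a past Master); then Marino, Baptiste, Romero, Eriksen and Obi (each not a past Master).
Achebe and Amari both have date of admission to current standing 13 Sep 2009, so the next rule applies.
Achebe and Amari are each Master, so the next rule applies.
Achebe and Amari both have years on the livery 2 years, so the next rule applies.
Among Achebe and Amari, alphabetically by surname: Achebe before Amari.
Among Marino, Baptiste, Romero, Eriksen and Obi, by date of admission to current standing (earlier first): Marino (23 Aug 2005) before Baptiste and Romero (28 Oct 2005) before Eriksen and Obi (28 Aug 2007).
Baptiste and Romero are each Liveryman, so the next rule applies.
Baptiste and Romero both have years on the livery 24 years, so the next rule applies.
Among Baptiste and Romero, alphabetically by surname: Baptiste before Romero.
Eriksen and Obi are each Apprentice, so the next rule applies.
Eriksen and Obi both have years on the livery 29 years, so the next rule applies.
Among Eriksen and Obi, alphabetically by surname: Eriksen before Obi.
Full order: Achebe, Amari, Marino, Baptiste, Romero, Eriksen, Obi.

Achebe, Amari, Marino, Baptiste, Romero, Eriksen, Obi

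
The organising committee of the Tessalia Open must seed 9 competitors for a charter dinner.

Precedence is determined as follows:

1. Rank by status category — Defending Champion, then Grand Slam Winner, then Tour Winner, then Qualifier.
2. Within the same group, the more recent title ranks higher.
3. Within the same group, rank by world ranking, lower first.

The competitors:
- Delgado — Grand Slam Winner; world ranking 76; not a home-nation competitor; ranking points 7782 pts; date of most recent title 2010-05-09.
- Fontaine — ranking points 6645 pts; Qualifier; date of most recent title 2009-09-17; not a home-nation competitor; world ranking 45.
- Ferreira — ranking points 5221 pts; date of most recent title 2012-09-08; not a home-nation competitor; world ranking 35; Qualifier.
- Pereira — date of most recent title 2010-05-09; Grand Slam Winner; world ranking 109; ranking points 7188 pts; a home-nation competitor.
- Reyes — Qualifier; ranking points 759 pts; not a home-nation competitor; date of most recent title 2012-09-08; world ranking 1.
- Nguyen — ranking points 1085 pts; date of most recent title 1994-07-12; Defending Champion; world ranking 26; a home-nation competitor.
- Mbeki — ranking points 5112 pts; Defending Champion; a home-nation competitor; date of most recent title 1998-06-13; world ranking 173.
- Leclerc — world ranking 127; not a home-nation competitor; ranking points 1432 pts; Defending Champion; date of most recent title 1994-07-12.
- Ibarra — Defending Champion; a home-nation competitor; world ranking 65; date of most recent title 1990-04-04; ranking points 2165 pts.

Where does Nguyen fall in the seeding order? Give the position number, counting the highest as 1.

By status category: Mbeki, Nguyen, Leclerc and Ibarra (Defending Champion); then Delgado and Pereira (Grand Slam Winner); then Reyes, Ferreira and Fontaine (Qualifier).
Among Mbeki, Nguyen, Leclerc and Ibarra, by date of most recent title (later first): Mbeki (1998-06-13) before Nguyen and Leclerc (1994-07-12) before Ibarra (1990-04-04).
Among Nguyen and Leclerc, by world ranking (lower first): Nguyen (26) before Leclerc (127).
Delgado and Pereira both have date of most recent title 2010-05-09, so the next rule applies.
Among Delgado and Pereira, by world ranking (lower first): Delgado (76) before Pereira (109).
Among Reyes, Ferreira and Fontaine, by date of most recent title (later first): Reyes and Ferreira (2012-09-08) before Fontaine (2009-09-17).
Among Reyes and Ferreira, by world ranking (lower first): Reyes (1) before Ferreira (35).
Order: Mbeki, Nguyen, Leclerc, Ibarra, Delgado, Pereira, Reyes, Ferreira, Fontaine. So position 2.

2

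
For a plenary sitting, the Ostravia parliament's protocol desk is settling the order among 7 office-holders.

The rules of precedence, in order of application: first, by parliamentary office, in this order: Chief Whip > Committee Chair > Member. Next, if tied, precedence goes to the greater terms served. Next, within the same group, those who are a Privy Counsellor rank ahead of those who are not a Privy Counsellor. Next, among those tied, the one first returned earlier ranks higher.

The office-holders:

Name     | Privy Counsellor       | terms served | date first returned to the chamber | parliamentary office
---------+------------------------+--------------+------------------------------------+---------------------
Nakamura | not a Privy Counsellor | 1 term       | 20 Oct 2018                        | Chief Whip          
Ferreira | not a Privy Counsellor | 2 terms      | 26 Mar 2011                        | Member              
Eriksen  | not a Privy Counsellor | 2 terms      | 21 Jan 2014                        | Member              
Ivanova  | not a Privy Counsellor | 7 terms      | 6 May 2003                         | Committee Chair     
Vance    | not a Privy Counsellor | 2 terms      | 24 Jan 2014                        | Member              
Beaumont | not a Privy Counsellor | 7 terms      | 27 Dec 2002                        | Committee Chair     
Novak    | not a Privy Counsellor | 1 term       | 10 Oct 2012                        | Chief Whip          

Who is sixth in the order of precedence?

By parliamentary office: Novak and Nakamura (Chief Whip); then Beaumont and Ivanova (Committee Chair); then Ferreira, Eriksen and Vance (Member).
Novak and Nakamura both have terms served 1 term, so the next rule applies.
Novak and Nakamura are each not a Privy Counsellor, so the next rule applies.
Among Novak and Nakamura, by date first returned to the chamber (earlier first): Novak (10 Oct 2012) before Nakamura (20 Oct 2018).
Beaumont and Ivanova both have terms served 7 terms, so the next rule applies.
Beaumont and Ivanova are each not a Privy Counsellor, so the next rule applies.
Among Beaumont and Ivanova, by date first returned to the chamber (earlier first): Beaumont (27 Dec 2002) before Ivanova (6 May 2003).
Ferreira, Eriksen and Vance all have terms served 2 terms, so the next rule applies.
Ferreira, Eriksen and Vance are each not a Privy Counsellor, so the next rule applies.
Among Ferreira, Eriksen and Vance, by date first returned to the chamber (earlier first): Ferreira (26 Mar 2011) before Eriksen (21 Jan 2014) before Vance (24 Jan 2014).
Order: Novak, Nakamura, Beaumont, Ivanova, Ferreira, Eriksen, Vance.

Eriksen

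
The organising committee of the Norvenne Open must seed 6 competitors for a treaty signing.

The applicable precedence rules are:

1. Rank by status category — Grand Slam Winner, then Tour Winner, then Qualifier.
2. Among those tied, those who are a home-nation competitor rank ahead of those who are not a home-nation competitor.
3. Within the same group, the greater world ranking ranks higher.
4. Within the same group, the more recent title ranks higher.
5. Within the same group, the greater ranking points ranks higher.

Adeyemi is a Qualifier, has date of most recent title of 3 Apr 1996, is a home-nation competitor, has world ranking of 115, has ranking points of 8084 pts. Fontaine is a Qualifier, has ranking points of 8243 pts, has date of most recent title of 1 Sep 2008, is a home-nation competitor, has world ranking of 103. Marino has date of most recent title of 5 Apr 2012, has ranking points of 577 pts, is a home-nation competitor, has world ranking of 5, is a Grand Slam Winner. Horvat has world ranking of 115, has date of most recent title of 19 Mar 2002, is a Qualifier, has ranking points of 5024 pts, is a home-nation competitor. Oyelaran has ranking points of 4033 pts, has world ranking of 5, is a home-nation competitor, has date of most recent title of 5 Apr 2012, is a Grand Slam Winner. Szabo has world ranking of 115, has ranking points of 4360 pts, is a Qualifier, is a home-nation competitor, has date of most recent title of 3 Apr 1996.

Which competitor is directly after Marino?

Horvat

By status category: Oyelaran and Marino (Grand Slam Winner); then Horvat, Adeyemi, Szabo and Fontaine (Qualifier).
Oyelaran and Marino are each a home-nation competitor, so the next rule applies.
Oyelaran and Marino both have world ranking 5, so the next rule applies.
Oyelaran and Marino both have date of most recent title 5 Apr 2012, so the next rule applies.
Among Oyelaran and Marino, by ranking points (higher first): Oyelaran (4033 pts) before Marino (577 pts).
Horvat, Adeyemi, Szabo and Fontaine are each a home-nation competitor, so the next rule applies.
Among Horvat, Adeyemi, Szabo and Fontaine, by world ranking (higher first): Horvat, Adeyemi and Szabo (115) before Fontaine (103).
Among Horvat, Adeyemi and Szabo, by date of most recent title (later first): Horvat (19 Mar 2002) before Adeyemi and Szabo (3 Apr 1996).
Among Adeyemi and Szabo, by ranking points (higher first): Adeyemi (8084 pts) before Szabo (4360 pts).
Order: Oyelaran, Marino, Horvat, Adeyemi, Szabo, Fontaine.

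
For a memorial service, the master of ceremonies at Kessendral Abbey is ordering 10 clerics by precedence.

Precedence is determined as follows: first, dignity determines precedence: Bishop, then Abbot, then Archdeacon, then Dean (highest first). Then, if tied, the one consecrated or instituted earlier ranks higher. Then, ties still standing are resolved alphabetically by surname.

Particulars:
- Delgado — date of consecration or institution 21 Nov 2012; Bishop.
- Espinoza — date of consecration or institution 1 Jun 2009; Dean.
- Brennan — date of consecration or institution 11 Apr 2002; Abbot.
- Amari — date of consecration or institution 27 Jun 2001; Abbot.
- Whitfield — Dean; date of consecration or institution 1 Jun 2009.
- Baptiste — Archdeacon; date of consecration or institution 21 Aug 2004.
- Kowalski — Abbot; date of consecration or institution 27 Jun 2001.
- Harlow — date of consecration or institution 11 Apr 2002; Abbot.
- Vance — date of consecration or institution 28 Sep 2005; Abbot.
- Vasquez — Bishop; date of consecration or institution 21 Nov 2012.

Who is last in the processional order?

Whitfield

By dignity: Delgado and Vasquez (Bishop); then Amari, Kowalski, Brennan, Harlow and Vance (Abbot); then Baptiste (Archdeacon); then Espinoza and Whitfield (Dean).
Delgado and Vasquez both have date of consecration or institution 21 Nov 2012, so the next rule applies.
Among Delgado and Vasquez, alphabetically by surname: Delgado before Vasquez.
Among Amari, Kowalski, Brennan, Harlow and Vance, by date of consecration or institution (earlier first): Amari and Kowalski (27 Jun 2001) before Brennan and Harlow (11 Apr 2002) before Vance (28 Sep 2005).
Among Amari and Kowalski, alphabetically by surname: Amari before Kowalski.
Among Brennan and Harlow, alphabetically by surname: Brennan before Harlow.
Espinoza and Whitfield both have date of consecration or institution 1 Jun 2009, so the next rule applies.
Among Espinoza and Whitfield, alphabetically by surname: Espinoza before Whitfield.
Order: Delgado, Vasquez, Amari, Kowalski, Brennan, Harlow, Vance, Baptiste, Espinoza, Whitfield.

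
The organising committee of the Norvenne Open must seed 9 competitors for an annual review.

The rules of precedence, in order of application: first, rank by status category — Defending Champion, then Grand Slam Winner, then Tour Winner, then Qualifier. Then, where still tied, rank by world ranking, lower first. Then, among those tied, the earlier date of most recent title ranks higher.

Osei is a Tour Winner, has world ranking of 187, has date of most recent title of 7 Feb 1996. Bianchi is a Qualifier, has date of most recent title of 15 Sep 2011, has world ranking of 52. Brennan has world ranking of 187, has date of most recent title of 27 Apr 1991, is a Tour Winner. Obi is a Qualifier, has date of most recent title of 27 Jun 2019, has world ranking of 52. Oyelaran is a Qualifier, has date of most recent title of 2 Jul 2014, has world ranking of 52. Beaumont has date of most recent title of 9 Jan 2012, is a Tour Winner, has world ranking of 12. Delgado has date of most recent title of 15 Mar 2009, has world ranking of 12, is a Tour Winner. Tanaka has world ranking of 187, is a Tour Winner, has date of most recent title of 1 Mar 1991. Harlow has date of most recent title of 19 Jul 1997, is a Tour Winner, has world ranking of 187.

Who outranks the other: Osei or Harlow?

By status category: Delgado, Beaumont, Tanaka, Brennan, Osei and Harlow (Tour Winner); then Bianchi, Oyelaran and Obi (Qualifier).
Among Delgado, Beaumont, Tanaka, Brennan, Osei and Harlow, by world ranking (lower first): Delgado and Beaumont (12) before Tanaka, Brennan, Osei and Harlow (187).
Among Delgado and Beaumont, by date of most recent title (earlier first): Delgado (15 Mar 2009) before Beaumont (9 Jan 2012).
Among Tanaka, Brennan, Osei and Harlow, by date of most recent title (earlier first): Tanaka (1 Mar 1991) before Brennan (27 Apr 1991) before Osei (7 Feb 1996) before Harlow (19 Jul 1997).
Bianchi, Oyelaran and Obi all have world ranking 52, so the next rule applies.
Among Bianchi, Oyelaran and Obi, by date of most recent title (earlier first): Bianchi (15 Sep 2011) before Oyelaran (2 Jul 2014) before Obi (27 Jun 2019).
So Osei takes precedence.

Osei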